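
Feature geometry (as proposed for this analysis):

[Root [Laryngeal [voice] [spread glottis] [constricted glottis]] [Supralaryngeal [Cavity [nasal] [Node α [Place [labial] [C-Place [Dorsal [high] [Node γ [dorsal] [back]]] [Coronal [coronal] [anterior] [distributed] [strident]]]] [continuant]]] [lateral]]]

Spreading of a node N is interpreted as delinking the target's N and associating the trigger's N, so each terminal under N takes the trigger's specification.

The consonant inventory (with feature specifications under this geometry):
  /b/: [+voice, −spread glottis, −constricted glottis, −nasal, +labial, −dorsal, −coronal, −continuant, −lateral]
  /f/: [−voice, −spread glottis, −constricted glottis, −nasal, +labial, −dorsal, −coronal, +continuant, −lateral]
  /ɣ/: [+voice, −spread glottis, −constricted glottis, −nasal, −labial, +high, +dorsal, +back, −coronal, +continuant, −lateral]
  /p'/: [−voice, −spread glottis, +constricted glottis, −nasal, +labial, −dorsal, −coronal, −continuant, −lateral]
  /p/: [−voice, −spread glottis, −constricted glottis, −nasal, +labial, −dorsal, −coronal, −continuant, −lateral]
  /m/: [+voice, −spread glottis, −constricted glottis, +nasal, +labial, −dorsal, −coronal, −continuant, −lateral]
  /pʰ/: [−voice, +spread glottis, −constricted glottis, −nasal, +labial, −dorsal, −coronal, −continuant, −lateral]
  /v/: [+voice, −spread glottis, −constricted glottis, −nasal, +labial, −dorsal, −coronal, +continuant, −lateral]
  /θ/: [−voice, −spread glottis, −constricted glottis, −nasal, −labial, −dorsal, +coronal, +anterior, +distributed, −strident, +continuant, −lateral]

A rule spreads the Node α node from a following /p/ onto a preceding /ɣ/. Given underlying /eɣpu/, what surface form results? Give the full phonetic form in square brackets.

Node α immediately or transitively dominates [labial], [high], [dorsal], [back], [coronal], [anterior], [distributed], [strident], [continuant].
The target acquires /p/'s values for everything under Node α — [+labial], [−dorsal], [−coronal], [−continuant] — while keeping its own [voice], [spread glottis], [constricted glottis], ….
The resulting bundle matches /b/ in the inventory; substituting it for /ɣ/ gives [ebpu].

[ebpu]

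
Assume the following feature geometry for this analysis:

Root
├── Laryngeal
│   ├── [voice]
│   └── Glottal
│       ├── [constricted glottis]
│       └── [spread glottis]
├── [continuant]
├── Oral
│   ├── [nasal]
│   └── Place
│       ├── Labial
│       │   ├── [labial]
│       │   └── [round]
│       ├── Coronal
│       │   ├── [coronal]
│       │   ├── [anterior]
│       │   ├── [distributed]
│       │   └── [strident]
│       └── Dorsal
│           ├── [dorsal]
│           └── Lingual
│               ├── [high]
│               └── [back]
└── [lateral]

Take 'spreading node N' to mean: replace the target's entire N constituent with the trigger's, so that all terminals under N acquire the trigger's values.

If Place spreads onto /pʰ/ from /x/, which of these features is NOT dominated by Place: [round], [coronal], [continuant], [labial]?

[continuant]

The terminals dominated by Place are [labial], [round], [coronal], [anterior], [distributed], [strident], [dorsal], [high], [back].
Spreading Place replaces [labial], [coronal], [round] with the trigger's values, since each sits inside the Place constituent.
[continuant] is not within the Place subtree (it hangs from Root), so /pʰ/'s [continuant] value survives.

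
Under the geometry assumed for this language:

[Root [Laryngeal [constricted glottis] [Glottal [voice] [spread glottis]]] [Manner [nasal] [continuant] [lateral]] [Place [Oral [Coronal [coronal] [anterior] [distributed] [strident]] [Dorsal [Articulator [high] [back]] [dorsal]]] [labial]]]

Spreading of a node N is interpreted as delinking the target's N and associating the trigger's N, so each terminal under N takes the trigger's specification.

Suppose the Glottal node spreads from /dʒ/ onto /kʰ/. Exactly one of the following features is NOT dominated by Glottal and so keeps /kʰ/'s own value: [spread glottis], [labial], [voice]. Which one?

[labial]

Glottal dominates exactly [voice], [spread glottis].
[spread glottis], [voice] all lie under Glottal, so they are overwritten when Glottal spreads.
[labial] is not within the Glottal subtree (it hangs from Place), so /kʰ/'s [labial] value survives.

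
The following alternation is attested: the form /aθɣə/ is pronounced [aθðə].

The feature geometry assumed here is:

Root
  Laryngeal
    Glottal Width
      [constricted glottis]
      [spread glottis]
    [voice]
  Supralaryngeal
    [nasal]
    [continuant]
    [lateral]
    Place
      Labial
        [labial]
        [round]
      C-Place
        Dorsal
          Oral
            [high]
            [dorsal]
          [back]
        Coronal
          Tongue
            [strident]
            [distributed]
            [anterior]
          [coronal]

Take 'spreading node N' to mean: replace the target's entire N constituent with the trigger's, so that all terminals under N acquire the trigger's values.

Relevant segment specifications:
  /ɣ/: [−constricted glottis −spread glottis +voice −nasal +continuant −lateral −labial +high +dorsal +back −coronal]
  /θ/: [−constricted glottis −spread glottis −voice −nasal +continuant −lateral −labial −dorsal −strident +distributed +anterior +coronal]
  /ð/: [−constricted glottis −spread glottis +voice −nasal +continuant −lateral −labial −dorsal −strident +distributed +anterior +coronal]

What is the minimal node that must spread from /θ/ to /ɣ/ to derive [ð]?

C-Place

The alternation /ɣ/ → [ð] changes [coronal], [anterior], [distributed], [strident], [dorsal], [high], [back] and nothing else.
Tracing each changed feature up the tree, the paths first meet at C-Place; any lower node misses at least one of them.
Spreading C-Place from /θ/ overwrites each of those terminals with /θ/'s values, yielding exactly [ð].
[voice] stays as in /ɣ/ although /θ/ differs there, so no node dominating it spread; among the remaining candidates C-Place is the lowest that derives the output.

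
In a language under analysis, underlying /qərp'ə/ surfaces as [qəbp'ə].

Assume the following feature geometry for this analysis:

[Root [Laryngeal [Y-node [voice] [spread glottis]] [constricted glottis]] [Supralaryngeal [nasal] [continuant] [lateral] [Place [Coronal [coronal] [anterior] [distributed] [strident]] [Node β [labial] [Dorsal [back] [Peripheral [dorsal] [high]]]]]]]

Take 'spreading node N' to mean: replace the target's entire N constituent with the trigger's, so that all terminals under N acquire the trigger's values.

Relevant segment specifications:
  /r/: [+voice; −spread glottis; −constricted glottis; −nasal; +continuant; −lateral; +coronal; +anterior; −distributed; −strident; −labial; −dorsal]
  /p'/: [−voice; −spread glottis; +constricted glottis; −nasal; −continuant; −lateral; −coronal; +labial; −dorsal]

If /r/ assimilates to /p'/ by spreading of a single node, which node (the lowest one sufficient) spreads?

Supralaryngeal

Feature comparison: [continuant], [labial], [coronal], [anterior], [distributed], [strident] differ between /r/ and [b]; the remaining terminals match.
Tracing each changed feature up the tree, the paths first meet at Supralaryngeal; any lower node misses at least one of them.
If Supralaryngeal spreads, every terminal under it takes /p'/'s value, producing [b] as observed.
Since [voice], [constricted glottis] are preserved even though /p'/ disagrees there, no node above Supralaryngeal spread.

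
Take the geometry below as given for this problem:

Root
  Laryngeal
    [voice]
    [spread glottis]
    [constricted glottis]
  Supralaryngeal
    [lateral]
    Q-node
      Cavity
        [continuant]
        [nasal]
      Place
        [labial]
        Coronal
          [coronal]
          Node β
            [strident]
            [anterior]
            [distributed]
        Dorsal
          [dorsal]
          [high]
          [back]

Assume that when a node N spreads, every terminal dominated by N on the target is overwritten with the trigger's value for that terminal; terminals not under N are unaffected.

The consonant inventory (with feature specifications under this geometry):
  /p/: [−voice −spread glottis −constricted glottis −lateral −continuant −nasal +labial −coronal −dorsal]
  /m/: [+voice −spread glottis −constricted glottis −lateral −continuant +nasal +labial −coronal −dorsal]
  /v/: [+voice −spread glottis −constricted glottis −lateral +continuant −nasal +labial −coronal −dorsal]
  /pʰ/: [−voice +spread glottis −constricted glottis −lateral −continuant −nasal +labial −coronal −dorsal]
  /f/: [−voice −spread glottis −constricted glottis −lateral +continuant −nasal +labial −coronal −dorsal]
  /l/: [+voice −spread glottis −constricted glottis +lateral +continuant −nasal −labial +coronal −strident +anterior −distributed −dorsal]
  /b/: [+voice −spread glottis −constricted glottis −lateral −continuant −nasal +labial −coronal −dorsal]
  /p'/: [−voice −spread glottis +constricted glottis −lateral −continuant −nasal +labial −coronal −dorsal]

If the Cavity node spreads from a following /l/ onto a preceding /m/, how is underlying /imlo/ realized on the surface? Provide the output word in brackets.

[ivlo]

Terminals under Cavity in this geometry: [continuant], [nasal].
The target acquires /l/'s values for everything under Cavity — [+continuant], [−nasal] — while keeping its own [voice], [spread glottis], [constricted glottis], ….
This feature bundle is that of [v], so /imlo/ surfaces as [ivlo].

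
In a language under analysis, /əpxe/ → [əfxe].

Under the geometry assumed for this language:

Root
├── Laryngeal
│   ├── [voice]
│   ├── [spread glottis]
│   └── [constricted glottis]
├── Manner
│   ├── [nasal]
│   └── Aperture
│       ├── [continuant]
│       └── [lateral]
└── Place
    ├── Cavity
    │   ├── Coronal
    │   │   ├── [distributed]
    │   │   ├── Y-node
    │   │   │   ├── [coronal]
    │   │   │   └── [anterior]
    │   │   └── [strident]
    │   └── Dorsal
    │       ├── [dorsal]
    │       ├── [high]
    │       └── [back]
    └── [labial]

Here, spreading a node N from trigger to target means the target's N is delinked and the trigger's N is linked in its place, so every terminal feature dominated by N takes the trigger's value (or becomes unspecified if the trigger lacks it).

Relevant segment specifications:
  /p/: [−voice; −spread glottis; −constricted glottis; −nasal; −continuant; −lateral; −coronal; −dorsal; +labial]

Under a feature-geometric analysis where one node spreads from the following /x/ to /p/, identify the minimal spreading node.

Comparing /p/ with its surface form [f], the only feature that changes is [continuant].
Only a single terminal changes, and /x/ supplies the new value, so [continuant] itself is the minimal spreading constituent.
[dorsal], [labial] stay as in /p/ although /x/ differs there, so no node dominating them spread; among the remaining candidates [continuant] is the lowest that derives the output.

[continuant]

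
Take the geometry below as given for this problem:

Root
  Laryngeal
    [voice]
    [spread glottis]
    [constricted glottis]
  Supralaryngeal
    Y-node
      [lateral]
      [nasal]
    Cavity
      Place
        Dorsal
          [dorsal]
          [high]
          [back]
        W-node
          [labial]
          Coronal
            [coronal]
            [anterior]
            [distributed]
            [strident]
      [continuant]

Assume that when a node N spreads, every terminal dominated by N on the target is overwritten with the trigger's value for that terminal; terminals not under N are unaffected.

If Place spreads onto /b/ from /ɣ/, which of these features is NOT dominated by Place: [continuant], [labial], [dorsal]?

Place dominates exactly [dorsal], [high], [back], [labial], [coronal], [anterior], [distributed], [strident].
Of the listed options, [labial], [dorsal] are among these and would be overwritten by spreading Place.
But [continuant] is a dependent of Cavity, outside Place; it is therefore untouched by the spreading.

[continuant]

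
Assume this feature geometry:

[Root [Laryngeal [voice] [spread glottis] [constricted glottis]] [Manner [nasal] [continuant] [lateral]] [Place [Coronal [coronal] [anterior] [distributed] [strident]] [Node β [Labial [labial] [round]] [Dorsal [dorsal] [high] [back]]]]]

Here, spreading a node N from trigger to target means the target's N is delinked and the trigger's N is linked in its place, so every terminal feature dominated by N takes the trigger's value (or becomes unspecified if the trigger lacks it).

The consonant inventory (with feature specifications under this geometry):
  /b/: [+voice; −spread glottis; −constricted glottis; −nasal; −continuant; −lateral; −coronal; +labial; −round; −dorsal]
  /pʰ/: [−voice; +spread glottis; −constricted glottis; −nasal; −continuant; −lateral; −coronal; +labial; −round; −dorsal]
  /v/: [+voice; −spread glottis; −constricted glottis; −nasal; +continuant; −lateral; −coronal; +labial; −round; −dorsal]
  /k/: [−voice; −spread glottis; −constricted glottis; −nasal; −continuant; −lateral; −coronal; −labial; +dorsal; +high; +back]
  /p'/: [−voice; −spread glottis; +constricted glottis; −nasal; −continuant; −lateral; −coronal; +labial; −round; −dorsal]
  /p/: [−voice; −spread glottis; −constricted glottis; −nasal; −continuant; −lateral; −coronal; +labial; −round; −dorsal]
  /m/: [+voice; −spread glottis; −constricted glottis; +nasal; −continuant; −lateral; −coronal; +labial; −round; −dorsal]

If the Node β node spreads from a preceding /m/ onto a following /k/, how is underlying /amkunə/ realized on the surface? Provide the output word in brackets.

[ampunə]

Terminals under Node β in this geometry: [labial], [round], [dorsal], [high], [back].
After delinking /k/'s Node β and linking /m/'s, the affected terminals become [+labial], [−round], [−dorsal]; [voice], [spread glottis], [constricted glottis], … (outside Node β) are retained from /k/.
The resulting bundle matches /p/ in the inventory; substituting it for /k/ gives [ampunə].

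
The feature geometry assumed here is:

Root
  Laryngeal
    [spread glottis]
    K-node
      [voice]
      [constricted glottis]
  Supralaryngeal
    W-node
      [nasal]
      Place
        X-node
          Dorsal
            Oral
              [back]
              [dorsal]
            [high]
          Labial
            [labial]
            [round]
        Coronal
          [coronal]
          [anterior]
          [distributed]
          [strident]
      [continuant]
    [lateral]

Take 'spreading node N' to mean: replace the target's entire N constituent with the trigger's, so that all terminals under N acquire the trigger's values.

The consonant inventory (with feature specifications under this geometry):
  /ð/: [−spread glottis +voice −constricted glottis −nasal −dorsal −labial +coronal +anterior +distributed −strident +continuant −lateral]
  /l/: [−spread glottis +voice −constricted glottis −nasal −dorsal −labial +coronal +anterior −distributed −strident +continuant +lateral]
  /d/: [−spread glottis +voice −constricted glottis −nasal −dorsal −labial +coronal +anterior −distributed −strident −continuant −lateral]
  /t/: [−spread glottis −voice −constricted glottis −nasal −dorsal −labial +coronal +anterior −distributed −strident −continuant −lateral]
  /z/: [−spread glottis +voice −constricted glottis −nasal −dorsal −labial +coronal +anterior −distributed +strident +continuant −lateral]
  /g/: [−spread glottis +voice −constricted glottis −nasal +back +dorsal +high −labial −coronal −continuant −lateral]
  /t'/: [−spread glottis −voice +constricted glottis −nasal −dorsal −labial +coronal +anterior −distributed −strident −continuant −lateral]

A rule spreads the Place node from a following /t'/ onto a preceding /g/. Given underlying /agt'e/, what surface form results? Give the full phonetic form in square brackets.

The Place node dominates the terminals [back], [dorsal], [high], [labial], [round], [coronal], [anterior], [distributed], [strident].
The target acquires /t'/'s values for everything under Place — [−dorsal], [−labial], [+coronal], [+anterior], [−distributed], [−strident] — while keeping its own [spread glottis], [voice], [constricted glottis], ….
The resulting bundle matches /d/ in the inventory; substituting it for /g/ gives [adt'e].

[adt'e]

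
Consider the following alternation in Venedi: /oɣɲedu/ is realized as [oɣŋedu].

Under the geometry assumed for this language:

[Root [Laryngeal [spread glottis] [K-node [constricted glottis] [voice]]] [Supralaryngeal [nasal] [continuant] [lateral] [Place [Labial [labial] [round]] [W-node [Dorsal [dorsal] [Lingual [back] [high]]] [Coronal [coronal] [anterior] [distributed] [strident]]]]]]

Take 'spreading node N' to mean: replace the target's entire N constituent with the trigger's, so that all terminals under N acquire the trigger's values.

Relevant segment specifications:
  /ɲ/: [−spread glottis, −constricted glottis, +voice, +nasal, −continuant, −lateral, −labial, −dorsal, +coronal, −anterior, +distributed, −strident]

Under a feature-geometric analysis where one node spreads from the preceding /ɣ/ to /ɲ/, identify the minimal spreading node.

W-node

The alternation /ɲ/ → [ŋ] changes [coronal], [anterior], [distributed], [strident], [dorsal], [high], [back] and nothing else.
In this geometry the lowest node dominating all of them is W-node: every daughter of W-node dominates only a proper subset, so no lower node suffices.
If W-node spreads, every terminal under it takes /ɣ/'s value, producing [ŋ] as observed.
[continuant], [nasal] stay as in /ɲ/ although /ɣ/ differs there, so no node dominating them spread; among the remaining candidates W-node is the lowest that derives the output.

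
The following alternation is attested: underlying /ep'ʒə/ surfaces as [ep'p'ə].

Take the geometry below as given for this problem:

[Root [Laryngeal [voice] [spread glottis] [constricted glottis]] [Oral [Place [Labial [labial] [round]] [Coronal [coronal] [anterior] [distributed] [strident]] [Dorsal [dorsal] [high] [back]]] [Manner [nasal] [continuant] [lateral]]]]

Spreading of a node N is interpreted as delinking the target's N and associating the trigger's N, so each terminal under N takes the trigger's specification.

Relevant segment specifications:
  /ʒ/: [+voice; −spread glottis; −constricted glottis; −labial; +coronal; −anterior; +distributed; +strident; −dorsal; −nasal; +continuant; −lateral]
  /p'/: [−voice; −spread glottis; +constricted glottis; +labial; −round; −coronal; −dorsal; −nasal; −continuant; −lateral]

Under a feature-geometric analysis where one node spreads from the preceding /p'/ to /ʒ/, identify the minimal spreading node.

Root

/ʒ/ and [p'] differ in [voice], [constricted glottis], [continuant], [labial], [round], [coronal], [anterior], [distributed], [strident]; every other specified feature is identical.
In this geometry the lowest node dominating all of them is Root: every daughter of Root dominates only a proper subset, so no lower node suffices.
Spreading Root from /p'/ overwrites each of those terminals with /p'/'s values, yielding exactly [p'].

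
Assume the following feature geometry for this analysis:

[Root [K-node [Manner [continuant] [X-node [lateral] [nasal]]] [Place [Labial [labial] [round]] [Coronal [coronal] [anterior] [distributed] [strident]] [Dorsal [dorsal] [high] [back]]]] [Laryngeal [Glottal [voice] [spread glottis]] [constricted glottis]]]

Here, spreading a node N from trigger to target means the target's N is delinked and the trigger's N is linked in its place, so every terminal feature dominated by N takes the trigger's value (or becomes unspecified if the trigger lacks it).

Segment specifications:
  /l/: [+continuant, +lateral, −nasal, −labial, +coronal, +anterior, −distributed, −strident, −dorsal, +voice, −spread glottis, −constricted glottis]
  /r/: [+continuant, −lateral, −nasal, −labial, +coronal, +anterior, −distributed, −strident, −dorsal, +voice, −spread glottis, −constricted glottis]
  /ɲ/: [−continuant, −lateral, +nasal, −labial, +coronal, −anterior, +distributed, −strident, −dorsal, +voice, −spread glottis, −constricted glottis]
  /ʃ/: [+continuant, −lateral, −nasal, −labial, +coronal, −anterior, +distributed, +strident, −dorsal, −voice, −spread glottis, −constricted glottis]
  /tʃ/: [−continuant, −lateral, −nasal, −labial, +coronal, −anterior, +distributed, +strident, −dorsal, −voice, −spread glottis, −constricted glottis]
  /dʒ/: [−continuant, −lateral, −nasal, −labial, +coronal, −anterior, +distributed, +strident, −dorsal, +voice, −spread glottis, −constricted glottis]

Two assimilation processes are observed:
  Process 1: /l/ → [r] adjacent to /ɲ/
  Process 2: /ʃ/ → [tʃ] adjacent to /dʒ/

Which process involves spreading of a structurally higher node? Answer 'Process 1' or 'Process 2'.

In Process 1, [lateral] changes, so the minimal spreading node is [lateral] at depth 4.
Process 2 alters [continuant]; the lowest dominating node is [continuant] (depth 3 from Root).
[continuant] is closer to Root than [lateral], so Process 2 spreads the higher node.

Process 2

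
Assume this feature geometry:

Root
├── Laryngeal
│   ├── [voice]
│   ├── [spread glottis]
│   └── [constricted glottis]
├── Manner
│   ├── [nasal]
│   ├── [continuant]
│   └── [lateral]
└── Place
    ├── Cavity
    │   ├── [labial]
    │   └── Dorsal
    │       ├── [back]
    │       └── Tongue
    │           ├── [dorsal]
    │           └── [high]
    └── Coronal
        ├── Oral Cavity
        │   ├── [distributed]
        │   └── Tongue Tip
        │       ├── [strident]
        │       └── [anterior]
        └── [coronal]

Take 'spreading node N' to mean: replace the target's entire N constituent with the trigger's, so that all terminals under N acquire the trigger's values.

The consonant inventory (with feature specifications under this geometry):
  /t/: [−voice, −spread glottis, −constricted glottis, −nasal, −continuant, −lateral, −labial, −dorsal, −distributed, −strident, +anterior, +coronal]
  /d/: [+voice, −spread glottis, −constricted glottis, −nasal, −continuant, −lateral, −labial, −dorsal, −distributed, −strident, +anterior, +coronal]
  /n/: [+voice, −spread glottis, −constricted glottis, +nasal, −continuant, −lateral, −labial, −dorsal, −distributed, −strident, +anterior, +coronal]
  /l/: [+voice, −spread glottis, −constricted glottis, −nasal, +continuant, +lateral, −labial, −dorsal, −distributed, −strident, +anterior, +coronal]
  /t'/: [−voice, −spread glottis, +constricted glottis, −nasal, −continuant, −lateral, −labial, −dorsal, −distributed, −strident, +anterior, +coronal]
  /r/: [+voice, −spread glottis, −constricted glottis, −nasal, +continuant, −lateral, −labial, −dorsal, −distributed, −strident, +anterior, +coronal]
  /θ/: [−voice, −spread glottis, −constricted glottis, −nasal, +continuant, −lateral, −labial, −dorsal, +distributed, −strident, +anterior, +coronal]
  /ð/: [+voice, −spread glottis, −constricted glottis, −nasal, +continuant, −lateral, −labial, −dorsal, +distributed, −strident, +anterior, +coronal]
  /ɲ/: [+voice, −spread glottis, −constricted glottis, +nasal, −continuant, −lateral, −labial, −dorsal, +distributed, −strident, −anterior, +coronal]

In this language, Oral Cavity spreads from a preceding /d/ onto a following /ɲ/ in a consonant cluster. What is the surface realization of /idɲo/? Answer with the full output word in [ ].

[idno]

The Oral Cavity node dominates the terminals [distributed], [strident], [anterior].
Spreading Oral Cavity from /d/ onto /ɲ/ replaces those values with /d/'s: [−distributed], [−strident], [+anterior]. Features outside Oral Cavity ([voice], [spread glottis], [constricted glottis], …) stay as in /ɲ/.
This feature bundle is that of [n], so /idɲo/ surfaces as [idno].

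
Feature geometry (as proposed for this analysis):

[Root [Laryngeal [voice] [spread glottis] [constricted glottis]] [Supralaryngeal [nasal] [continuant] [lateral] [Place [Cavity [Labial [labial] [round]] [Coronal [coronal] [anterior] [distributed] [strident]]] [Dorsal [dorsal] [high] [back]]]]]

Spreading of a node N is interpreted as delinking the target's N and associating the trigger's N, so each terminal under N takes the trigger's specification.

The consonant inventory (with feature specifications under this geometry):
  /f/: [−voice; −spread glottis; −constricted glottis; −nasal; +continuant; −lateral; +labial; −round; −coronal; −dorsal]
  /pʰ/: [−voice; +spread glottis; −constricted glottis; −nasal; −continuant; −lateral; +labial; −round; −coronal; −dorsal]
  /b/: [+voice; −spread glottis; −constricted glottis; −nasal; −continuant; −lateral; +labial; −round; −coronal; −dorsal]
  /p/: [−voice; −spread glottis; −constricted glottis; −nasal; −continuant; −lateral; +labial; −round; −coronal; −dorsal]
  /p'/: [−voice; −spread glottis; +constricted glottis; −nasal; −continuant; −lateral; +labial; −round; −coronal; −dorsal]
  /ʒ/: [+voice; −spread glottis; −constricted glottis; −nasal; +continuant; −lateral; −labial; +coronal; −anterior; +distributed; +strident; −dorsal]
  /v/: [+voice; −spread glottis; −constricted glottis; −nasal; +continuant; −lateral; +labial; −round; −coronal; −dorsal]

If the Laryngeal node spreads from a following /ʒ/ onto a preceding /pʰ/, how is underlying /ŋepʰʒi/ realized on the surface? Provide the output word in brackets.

The Laryngeal node dominates the terminals [voice], [spread glottis], [constricted glottis].
The target acquires /ʒ/'s values for everything under Laryngeal — [+voice], [−spread glottis], [−constricted glottis] — while keeping its own [nasal], [continuant], [lateral], ….
Among the inventory, only /b/ has exactly this specification, giving the surface form [ŋebʒi].

[ŋebʒi]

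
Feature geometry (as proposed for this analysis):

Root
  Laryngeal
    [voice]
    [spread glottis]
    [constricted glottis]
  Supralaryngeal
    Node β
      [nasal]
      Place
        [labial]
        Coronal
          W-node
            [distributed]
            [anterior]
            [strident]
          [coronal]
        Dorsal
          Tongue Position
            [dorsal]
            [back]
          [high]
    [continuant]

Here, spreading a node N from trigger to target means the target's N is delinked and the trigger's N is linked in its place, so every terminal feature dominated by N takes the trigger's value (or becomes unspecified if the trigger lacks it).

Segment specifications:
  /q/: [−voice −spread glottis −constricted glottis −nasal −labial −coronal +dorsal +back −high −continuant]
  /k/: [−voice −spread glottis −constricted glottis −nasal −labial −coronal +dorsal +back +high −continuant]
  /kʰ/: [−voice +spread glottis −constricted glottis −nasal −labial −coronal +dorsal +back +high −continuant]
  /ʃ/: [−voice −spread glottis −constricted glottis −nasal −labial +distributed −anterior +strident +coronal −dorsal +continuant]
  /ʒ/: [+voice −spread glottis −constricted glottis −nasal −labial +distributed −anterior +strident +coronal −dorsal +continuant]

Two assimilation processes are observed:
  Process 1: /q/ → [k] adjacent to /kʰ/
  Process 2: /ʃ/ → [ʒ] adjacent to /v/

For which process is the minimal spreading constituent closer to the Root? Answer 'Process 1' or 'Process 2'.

Process 1: the feature that changes is [high]; the minimal node is [high] (depth 5).
Process 2: the feature that changes is [voice]; the minimal node is [voice] (depth 2).
[voice] (depth 2) sits above [high] (depth 5), making Process 2 the one with the higher spreading node.

Process 2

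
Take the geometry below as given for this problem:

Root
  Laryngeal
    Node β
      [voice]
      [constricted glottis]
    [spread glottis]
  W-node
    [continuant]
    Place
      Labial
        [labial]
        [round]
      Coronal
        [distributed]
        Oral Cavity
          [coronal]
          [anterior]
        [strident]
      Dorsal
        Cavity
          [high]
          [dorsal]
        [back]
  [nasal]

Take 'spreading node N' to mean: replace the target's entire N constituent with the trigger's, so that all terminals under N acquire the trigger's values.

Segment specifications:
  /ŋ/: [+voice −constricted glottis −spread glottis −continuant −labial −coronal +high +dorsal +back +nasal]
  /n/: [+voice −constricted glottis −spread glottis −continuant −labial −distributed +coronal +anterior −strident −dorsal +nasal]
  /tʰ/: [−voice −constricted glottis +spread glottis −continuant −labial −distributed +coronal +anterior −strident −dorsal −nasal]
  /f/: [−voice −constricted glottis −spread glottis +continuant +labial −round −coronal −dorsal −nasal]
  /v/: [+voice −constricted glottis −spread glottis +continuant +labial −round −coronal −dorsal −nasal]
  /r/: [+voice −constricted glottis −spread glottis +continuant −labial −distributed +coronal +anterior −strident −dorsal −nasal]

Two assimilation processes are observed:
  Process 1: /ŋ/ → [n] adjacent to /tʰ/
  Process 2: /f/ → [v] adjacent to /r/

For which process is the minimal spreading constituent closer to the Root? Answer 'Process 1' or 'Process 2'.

Process 1

Process 1: the features that change are [coronal], [anterior], [distributed], [strident], [dorsal], [high], [back]; the minimal node is Place (depth 2).
In Process 2, [voice] changes, so the minimal spreading node is [voice] at depth 3.
Place is closer to Root than [voice], so Process 1 spreads the higher node.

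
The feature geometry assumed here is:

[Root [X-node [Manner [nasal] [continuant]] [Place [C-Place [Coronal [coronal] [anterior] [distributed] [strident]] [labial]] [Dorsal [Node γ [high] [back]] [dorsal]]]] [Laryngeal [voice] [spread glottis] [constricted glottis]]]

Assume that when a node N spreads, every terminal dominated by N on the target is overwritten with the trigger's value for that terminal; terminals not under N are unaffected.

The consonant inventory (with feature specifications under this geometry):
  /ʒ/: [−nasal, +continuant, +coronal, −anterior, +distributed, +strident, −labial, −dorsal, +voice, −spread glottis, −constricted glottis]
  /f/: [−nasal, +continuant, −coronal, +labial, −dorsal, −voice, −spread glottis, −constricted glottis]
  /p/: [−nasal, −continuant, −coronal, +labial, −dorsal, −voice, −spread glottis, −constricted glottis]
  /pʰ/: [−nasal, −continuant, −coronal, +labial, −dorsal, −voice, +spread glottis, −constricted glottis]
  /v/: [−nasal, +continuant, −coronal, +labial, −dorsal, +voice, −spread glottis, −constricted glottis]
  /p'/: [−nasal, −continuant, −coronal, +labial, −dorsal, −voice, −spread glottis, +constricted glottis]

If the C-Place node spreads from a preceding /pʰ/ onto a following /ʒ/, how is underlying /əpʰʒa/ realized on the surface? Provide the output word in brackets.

[əpʰva]

Terminals under C-Place in this geometry: [coronal], [anterior], [distributed], [strident], [labial].
The target acquires /pʰ/'s values for everything under C-Place — [−coronal], [+labial] — while keeping its own [nasal], [continuant], [dorsal], ….
Among the inventory, only /v/ has exactly this specification, giving the surface form [əpʰva].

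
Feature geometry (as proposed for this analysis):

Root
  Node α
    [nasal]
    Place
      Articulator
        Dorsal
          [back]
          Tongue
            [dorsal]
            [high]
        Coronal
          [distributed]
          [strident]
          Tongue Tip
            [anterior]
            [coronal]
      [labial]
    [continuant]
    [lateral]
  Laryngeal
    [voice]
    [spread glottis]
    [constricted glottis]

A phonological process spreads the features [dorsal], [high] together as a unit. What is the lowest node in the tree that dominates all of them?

[dorsal]: Root ▹ Node α ▹ Place ▹ Articulator ▹ Dorsal ▹ Tongue ▹ [dorsal].
[high]: Root ▹ Node α ▹ Place ▹ Articulator ▹ Dorsal ▹ Tongue ▹ [high].
The listed terminals split across distinct daughters of Tongue, so Tongue itself is the smallest node containing them all.

Tongue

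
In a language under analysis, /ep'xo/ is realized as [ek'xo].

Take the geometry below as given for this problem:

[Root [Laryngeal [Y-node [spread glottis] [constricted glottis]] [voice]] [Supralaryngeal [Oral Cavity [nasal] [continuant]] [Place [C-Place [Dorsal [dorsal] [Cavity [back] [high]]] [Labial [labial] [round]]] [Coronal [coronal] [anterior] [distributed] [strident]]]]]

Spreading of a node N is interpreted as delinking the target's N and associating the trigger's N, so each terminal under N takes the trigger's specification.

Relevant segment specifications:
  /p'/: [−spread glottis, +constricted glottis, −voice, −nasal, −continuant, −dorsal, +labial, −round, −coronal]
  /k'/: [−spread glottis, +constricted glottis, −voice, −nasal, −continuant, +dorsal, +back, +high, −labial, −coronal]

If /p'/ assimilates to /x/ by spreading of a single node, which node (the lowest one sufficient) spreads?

/p'/ and [k'] differ in [labial], [round], [dorsal], [high], [back]; every other specified feature is identical.
In this geometry the lowest node dominating all of them is C-Place: every daughter of C-Place dominates only a proper subset, so no lower node suffices.
Delinking /p'/'s C-Place and associating /x/'s C-Place gives precisely the feature bundle of [k'].
Features on which the two segments disagree outside C-Place, such as [constricted glottis], [continuant], are unchanged — nothing dominating them spread, and C-Place is the minimal sufficient constituent.

C-Place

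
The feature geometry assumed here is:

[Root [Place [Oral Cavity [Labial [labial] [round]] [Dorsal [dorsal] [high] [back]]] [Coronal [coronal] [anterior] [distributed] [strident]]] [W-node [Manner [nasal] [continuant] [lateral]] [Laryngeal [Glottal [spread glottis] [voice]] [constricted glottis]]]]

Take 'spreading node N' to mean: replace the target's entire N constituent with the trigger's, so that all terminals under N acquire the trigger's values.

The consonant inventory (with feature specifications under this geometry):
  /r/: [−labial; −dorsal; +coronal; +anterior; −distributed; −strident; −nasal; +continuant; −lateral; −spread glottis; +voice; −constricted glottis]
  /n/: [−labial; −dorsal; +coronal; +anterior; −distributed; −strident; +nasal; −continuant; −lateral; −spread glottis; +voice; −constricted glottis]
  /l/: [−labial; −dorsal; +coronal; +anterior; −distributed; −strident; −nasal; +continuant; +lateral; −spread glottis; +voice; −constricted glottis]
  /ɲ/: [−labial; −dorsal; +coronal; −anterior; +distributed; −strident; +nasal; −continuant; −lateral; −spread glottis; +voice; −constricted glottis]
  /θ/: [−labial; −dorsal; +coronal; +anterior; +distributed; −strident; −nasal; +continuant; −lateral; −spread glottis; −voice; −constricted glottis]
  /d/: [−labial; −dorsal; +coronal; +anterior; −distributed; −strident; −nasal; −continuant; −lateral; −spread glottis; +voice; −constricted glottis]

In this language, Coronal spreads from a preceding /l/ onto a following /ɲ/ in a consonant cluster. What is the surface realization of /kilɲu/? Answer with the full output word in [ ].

[kilnu]

Coronal immediately or transitively dominates [coronal], [anterior], [distributed], [strident].
Spreading Coronal from /l/ onto /ɲ/ replaces those values with /l/'s: [+coronal], [+anterior], [−distributed], [−strident]. Features outside Coronal ([labial], [dorsal], [nasal], …) stay as in /ɲ/.
This feature bundle is that of [n], so /kilɲu/ surfaces as [kilnu].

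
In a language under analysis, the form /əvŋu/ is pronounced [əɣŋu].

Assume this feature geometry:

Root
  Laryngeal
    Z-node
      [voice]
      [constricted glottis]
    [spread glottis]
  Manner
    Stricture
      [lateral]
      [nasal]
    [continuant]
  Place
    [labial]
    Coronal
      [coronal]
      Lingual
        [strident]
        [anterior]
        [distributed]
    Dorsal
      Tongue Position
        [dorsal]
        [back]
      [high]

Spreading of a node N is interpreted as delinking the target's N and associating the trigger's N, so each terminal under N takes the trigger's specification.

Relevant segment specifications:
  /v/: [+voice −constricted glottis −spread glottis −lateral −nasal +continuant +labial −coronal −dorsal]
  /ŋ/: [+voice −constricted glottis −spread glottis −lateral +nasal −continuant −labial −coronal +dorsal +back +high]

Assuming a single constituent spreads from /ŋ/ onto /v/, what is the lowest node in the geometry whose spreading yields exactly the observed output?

/v/ and [ɣ] differ in [labial], [dorsal], [high], [back]; every other specified feature is identical.
In this geometry the lowest node dominating all of them is Place: every daughter of Place dominates only a proper subset, so no lower node suffices.
If Place spreads, every terminal under it takes /ŋ/'s value, producing [ɣ] as observed.
[nasal], [continuant] — on which /ŋ/ differs from /v/ — are unchanged, so Root cannot have spread; the constituent is no larger than Place.

Place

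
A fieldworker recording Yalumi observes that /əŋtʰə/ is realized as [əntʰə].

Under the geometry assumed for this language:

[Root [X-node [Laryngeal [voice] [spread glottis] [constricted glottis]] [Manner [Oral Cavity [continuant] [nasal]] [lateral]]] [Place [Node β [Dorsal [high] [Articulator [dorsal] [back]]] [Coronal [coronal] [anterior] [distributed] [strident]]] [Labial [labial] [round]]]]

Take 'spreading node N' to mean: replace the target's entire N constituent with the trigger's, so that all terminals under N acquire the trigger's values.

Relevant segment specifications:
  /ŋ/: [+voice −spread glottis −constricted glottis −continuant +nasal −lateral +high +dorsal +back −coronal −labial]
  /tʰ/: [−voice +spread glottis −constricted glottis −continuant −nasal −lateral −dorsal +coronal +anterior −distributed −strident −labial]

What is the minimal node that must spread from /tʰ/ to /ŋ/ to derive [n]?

Node β

Feature comparison: [coronal], [anterior], [distributed], [strident], [dorsal], [high], [back] differ between /ŋ/ and [n]; the remaining terminals match.
The smallest constituent containing every changed terminal is Node β — each of its daughters lacks at least one of the affected features.
Spreading Node β from /tʰ/ overwrites each of those terminals with /tʰ/'s values, yielding exactly [n].
[nasal], [voice] stay as in /ŋ/ although /tʰ/ differs there, so no node dominating them spread; among the remaining candidates Node β is the lowest that derives the output.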